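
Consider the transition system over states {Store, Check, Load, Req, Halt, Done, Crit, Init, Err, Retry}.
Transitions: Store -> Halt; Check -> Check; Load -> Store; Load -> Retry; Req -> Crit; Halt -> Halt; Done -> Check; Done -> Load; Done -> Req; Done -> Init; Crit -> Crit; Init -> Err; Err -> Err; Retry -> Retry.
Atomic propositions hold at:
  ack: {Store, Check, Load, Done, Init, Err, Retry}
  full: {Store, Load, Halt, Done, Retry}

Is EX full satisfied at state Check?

Sat(EX full) = {s : some successor in {Store, Load, Halt, Done, Retry}} = {Store, Load, Halt, Done, Retry}
Check ∉ Sat(EX full) = {Store, Load, Halt, Done, Retry}, so the formula does not hold at Check.

No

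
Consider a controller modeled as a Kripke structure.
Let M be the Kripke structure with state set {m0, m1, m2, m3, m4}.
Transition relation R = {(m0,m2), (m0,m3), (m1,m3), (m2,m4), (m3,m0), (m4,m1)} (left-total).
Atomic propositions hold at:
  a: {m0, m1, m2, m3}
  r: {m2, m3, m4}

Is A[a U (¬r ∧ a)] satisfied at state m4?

No

Sat(¬r) = {m0, m1}
Sat(¬r ∧ a) = {m0, m1}
A[a U (¬r ∧ a)]: least fixpoint, start Z0 = Sat((¬r ∧ a)) = {m0, m1}, add states in Sat(a) with every successor in Z. Z1 = {m0, m1, m3}; fixed.
Sat(A[a U (¬r ∧ a)]) = {m0, m1, m3}
m4 ∉ Sat(A[a U (¬r ∧ a)]) = {m0, m1, m3}, so the formula does not hold at m4.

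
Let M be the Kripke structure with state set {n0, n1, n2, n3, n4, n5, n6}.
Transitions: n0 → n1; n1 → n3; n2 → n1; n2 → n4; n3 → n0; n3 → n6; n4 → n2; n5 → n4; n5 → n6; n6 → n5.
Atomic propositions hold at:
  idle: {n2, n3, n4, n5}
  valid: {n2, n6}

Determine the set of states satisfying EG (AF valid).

AF valid: least fixpoint, start Z0 = {n2, n6}, add states with every successor in Z. Z1 = {n2, n4, n6}; Z2 = {n2, n4, n5, n6}; fixed.
Sat(AF valid) = {n2, n4, n5, n6}
EG (AF valid): greatest fixpoint, start Z0 = {n2, n4, n5, n6}, keep only states in Sat with some successor in Z. Already a fixed point.
Sat(EG (AF valid)) = {n2, n4, n5, n6}

{n2, n4, n5, n6}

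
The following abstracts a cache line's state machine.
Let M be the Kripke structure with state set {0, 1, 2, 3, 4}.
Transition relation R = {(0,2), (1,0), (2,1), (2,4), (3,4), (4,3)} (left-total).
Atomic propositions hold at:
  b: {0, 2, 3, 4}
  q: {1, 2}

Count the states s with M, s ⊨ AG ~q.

2

Sat(~q) = {0, 3, 4}
AG ~q: greatest fixpoint, start Z0 = {0, 3, 4}, keep only states in Sat with every successor in Z. Z1 = {3, 4}; fixed.
Sat(AG ~q) = {3, 4}
|Sat(AG ~q)| = |{3, 4}| = 2.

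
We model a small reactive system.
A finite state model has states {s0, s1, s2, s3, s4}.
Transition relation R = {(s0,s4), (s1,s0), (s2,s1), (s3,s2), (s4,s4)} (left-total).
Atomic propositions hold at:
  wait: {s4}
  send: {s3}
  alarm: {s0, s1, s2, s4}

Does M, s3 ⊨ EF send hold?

EF send: least fixpoint, start Z0 = {s3}, add states with some successor in Z. Already a fixed point.
Sat(EF send) = {s3}
s3 ∈ Sat(EF send) = {s3}, so the formula holds at s3.

Yes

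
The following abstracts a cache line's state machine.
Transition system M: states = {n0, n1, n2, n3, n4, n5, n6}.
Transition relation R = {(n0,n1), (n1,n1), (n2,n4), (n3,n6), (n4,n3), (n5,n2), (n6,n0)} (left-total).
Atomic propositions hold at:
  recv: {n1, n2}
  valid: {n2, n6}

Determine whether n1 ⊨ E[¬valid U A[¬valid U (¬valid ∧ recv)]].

Yes

Sat(¬valid) = {n0, n1, n3, n4, n5}
Sat(¬valid ∧ recv) = {n1}
A[¬valid U (¬valid ∧ recv)]: least fixpoint, start Z0 = Sat((¬valid ∧ recv)) = {n1}, add states in Sat(¬valid) with every successor in Z. Z1 = {n0, n1}; fixed.
Sat(A[¬valid U (¬valid ∧ recv)]) = {n0, n1}
E[¬valid U A[¬valid U (¬valid ∧ recv)]]: least fixpoint, start Z0 = Sat(A[¬valid U (¬valid ∧ recv)]) = {n0, n1}, add states in Sat(¬valid) with some successor in Z. Already a fixed point.
Sat(E[¬valid U A[¬valid U (¬valid ∧ recv)]]) = {n0, n1}
n1 ∈ Sat(E[¬valid U A[¬valid U (¬valid ∧ recv)]]) = {n0, n1}, so the formula holds at n1.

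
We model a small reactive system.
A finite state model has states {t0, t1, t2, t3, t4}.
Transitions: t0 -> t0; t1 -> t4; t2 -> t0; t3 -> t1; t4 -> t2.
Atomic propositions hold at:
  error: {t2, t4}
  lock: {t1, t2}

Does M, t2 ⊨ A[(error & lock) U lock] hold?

Yes

Sat(error & lock) = {t2}
A[(error & lock) U lock]: least fixpoint, start Z0 = Sat(lock) = {t1, t2}, add states in Sat(error & lock) with every successor in Z. Already a fixed point.
Sat(A[(error & lock) U lock]) = {t1, t2}
t2 ∈ Sat(A[(error & lock) U lock]) = {t1, t2}, so the formula holds at t2.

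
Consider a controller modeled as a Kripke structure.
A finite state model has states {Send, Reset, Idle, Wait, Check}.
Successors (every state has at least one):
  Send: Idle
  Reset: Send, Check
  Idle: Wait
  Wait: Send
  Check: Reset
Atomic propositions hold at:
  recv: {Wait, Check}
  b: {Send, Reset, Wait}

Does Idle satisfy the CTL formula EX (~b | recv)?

Sat(~b) = {Idle, Check}
Sat(~b | recv) = {Idle, Wait, Check}
Sat(EX (~b | recv)) = {s : some successor in {Idle, Wait, Check}} = {Send, Reset, Idle}
Idle ∈ Sat(EX (~b | recv)) = {Send, Reset, Idle}, so the formula holds at Idle.

Yes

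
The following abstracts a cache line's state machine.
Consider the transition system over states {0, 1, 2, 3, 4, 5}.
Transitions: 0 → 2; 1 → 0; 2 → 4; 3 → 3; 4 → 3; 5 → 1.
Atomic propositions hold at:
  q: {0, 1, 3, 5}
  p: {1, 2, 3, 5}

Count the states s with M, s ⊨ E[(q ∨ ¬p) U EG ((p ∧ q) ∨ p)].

Sat(¬p) = {0, 4}
Sat(q ∨ ¬p) = {0, 1, 3, 4, 5}
Sat(p ∧ q) = {1, 3, 5}
Sat((p ∧ q) ∨ p) = {1, 2, 3, 5}
EG ((p ∧ q) ∨ p): greatest fixpoint, start Z0 = {1, 2, 3, 5}, keep only states in Sat with some successor in Z. Z1 = {3, 5}; Z2 = {3}; fixed.
Sat(EG ((p ∧ q) ∨ p)) = {3}
E[(q ∨ ¬p) U EG ((p ∧ q) ∨ p)]: least fixpoint, start Z0 = Sat(EG ((p ∧ q) ∨ p)) = {3}, add states in Sat(q ∨ ¬p) with some successor in Z. Z1 = {3, 4}; fixed.
Sat(E[(q ∨ ¬p) U EG ((p ∧ q) ∨ p)]) = {3, 4}
|Sat(E[(q ∨ ¬p) U EG ((p ∧ q) ∨ p)])| = |{3, 4}| = 2.

2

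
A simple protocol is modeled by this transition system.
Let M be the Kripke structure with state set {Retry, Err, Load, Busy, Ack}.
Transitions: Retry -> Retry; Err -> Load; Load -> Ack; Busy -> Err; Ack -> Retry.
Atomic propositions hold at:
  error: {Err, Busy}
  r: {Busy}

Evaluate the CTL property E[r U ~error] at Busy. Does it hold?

No

Sat(~error) = {Retry, Load, Ack}
E[r U ~error]: least fixpoint, start Z0 = Sat(~error) = {Retry, Load, Ack}, add states in Sat(r) with some successor in Z. Already a fixed point.
Sat(E[r U ~error]) = {Retry, Load, Ack}
Busy ∉ Sat(E[r U ~error]) = {Retry, Load, Ack}, so the formula does not hold at Busy.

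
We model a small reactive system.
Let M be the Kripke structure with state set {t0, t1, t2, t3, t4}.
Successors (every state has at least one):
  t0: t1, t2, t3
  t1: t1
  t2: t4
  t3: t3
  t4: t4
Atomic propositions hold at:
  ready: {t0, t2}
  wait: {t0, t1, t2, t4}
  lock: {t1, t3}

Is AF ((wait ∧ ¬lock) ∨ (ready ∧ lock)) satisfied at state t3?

Sat(¬lock) = {t0, t2, t4}
Sat(wait ∧ ¬lock) = {t0, t2, t4}
Sat(ready ∧ lock) = ∅
Sat((wait ∧ ¬lock) ∨ (ready ∧ lock)) = {t0, t2, t4}
AF ((wait ∧ ¬lock) ∨ (ready ∧ lock)): least fixpoint, start Z0 = {t0, t2, t4}, add states with every successor in Z. Already a fixed point.
Sat(AF ((wait ∧ ¬lock) ∨ (ready ∧ lock))) = {t0, t2, t4}
t3 ∉ Sat(AF ((wait ∧ ¬lock) ∨ (ready ∧ lock))) = {t0, t2, t4}, so the formula does not hold at t3.

No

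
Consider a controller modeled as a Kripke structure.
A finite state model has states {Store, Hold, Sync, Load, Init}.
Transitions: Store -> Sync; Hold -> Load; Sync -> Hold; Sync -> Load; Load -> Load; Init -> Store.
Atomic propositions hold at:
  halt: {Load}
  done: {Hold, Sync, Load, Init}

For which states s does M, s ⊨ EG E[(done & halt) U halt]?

Sat(done & halt) = {Load}
E[(done & halt) U halt]: least fixpoint, start Z0 = Sat(halt) = {Load}, add states in Sat(done & halt) with some successor in Z. Already a fixed point.
Sat(E[(done & halt) U halt]) = {Load}
EG E[(done & halt) U halt]: greatest fixpoint, start Z0 = {Load}, keep only states in Sat with some successor in Z. Already a fixed point.
Sat(EG E[(done & halt) U halt]) = {Load}

{Load}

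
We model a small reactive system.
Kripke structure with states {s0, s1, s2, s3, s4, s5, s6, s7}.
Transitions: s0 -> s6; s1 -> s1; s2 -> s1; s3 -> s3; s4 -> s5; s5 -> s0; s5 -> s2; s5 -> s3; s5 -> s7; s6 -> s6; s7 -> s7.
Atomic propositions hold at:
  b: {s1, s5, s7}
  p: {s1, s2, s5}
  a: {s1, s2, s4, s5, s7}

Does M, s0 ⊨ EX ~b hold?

Sat(~b) = {s0, s2, s3, s4, s6}
Sat(EX ~b) = {s : some successor in {s0, s2, s3, s4, s6}} = {s0, s3, s5, s6}
s0 ∈ Sat(EX ~b) = {s0, s3, s5, s6}, so the formula holds at s0.

Yes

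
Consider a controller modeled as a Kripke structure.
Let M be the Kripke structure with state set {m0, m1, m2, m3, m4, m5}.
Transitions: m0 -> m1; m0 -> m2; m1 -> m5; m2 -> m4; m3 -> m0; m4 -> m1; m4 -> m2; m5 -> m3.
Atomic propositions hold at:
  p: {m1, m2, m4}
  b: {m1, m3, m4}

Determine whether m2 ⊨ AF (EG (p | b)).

Yes

Sat(p | b) = {m1, m2, m3, m4}
EG (p | b): greatest fixpoint, start Z0 = {m1, m2, m3, m4}, keep only states in Sat with some successor in Z. Z1 = {m2, m4}; fixed.
Sat(EG (p | b)) = {m2, m4}
AF (EG (p | b)): least fixpoint, start Z0 = {m2, m4}, add states with every successor in Z. Already a fixed point.
Sat(AF (EG (p | b))) = {m2, m4}
m2 ∈ Sat(AF (EG (p | b))) = {m2, m4}, so the formula holds at m2.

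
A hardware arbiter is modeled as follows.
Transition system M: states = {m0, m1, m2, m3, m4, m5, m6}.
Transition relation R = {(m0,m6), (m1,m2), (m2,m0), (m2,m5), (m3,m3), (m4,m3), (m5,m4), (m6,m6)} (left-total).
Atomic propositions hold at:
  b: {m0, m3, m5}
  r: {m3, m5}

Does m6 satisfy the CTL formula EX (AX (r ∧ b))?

Sat(r ∧ b) = {m3, m5}
Sat(AX (r ∧ b)) = {s : every successor in {m3, m5}} = {m3, m4}
Sat(EX (AX (r ∧ b))) = {s : some successor in {m3, m4}} = {m3, m4, m5}
m6 ∉ Sat(EX (AX (r ∧ b))) = {m3, m4, m5}, so the formula does not hold at m6.

No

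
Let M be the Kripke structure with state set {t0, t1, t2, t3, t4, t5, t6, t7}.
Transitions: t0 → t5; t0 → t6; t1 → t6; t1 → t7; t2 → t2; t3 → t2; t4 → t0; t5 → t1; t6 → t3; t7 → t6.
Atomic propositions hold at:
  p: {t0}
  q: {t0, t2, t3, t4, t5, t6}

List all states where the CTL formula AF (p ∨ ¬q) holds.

Sat(¬q) = {t1, t7}
Sat(p ∨ ¬q) = {t0, t1, t7}
AF (p ∨ ¬q): least fixpoint, start Z0 = {t0, t1, t7}, add states with every successor in Z. Z1 = {t0, t1, t4, t5, t7}; fixed.
Sat(AF (p ∨ ¬q)) = {t0, t1, t4, t5, t7}

{t0, t1, t4, t5, t7}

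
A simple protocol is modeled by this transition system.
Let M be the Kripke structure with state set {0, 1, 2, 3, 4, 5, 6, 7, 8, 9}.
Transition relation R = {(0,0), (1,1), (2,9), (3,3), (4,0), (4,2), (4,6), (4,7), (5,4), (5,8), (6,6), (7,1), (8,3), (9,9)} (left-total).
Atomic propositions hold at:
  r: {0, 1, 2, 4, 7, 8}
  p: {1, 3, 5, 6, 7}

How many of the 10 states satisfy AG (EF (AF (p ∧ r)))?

Sat(p ∧ r) = {1, 7}
AF (p ∧ r): least fixpoint, start Z0 = {1, 7}, add states with every successor in Z. Already a fixed point.
Sat(AF (p ∧ r)) = {1, 7}
EF (AF (p ∧ r)): least fixpoint, start Z0 = {1, 7}, add states with some successor in Z. Z1 = {1, 4, 7}; Z2 = {1, 4, 5, 7}; fixed.
Sat(EF (AF (p ∧ r))) = {1, 4, 5, 7}
AG (EF (AF (p ∧ r))): greatest fixpoint, start Z0 = {1, 4, 5, 7}, keep only states in Sat with every successor in Z. Z1 = {1, 7}; fixed.
Sat(AG (EF (AF (p ∧ r)))) = {1, 7}
|Sat(AG (EF (AF (p ∧ r))))| = |{1, 7}| = 2.

2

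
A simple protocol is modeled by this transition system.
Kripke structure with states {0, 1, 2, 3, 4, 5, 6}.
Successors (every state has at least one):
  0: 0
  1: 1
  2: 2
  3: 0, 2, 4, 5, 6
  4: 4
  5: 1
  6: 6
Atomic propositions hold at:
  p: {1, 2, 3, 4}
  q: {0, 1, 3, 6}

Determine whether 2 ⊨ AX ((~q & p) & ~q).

Sat(~q) = {2, 4, 5}
Sat(~q & p) = {2, 4}
Sat((~q & p) & ~q) = {2, 4}
Sat(AX ((~q & p) & ~q)) = {s : every successor in {2, 4}} = {2, 4}
2 ∈ Sat(AX ((~q & p) & ~q)) = {2, 4}, so the formula holds at 2.

Yes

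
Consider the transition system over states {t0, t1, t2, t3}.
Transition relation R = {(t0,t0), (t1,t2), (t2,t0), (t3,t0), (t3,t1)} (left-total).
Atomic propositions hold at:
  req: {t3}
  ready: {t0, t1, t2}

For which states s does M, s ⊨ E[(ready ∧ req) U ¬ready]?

{t3}

Sat(ready ∧ req) = ∅
Sat(¬ready) = {t3}
E[(ready ∧ req) U ¬ready]: least fixpoint, start Z0 = Sat(¬ready) = {t3}, add states in Sat(ready ∧ req) with some successor in Z. Already a fixed point.
Sat(E[(ready ∧ req) U ¬ready]) = {t3}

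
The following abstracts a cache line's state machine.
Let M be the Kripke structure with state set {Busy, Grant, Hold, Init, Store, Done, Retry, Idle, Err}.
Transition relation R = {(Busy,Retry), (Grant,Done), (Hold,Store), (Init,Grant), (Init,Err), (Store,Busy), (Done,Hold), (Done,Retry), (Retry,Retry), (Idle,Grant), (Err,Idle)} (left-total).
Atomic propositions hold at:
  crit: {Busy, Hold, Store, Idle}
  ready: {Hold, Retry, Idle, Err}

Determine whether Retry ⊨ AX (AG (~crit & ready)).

Yes

Sat(~crit) = {Grant, Init, Done, Retry, Err}
Sat(~crit & ready) = {Retry, Err}
AG (~crit & ready): greatest fixpoint, start Z0 = {Retry, Err}, keep only states in Sat with every successor in Z. Z1 = {Retry}; fixed.
Sat(AG (~crit & ready)) = {Retry}
Sat(AX (AG (~crit & ready))) = {s : every successor in {Retry}} = {Busy, Retry}
Retry ∈ Sat(AX (AG (~crit & ready))) = {Busy, Retry}, so the formula holds at Retry.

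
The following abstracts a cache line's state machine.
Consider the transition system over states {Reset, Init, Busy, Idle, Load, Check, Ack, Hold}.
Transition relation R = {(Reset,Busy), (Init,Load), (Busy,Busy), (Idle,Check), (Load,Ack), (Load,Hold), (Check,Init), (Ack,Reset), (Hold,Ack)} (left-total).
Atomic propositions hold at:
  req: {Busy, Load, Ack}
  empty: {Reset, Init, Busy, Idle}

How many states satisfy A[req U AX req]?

Sat(AX req) = {s : every successor in {Busy, Load, Ack}} = {Reset, Init, Busy, Hold}
A[req U AX req]: least fixpoint, start Z0 = Sat(AX req) = {Reset, Init, Busy, Hold}, add states in Sat(req) with every successor in Z. Z1 = {Reset, Init, Busy, Ack, Hold}; Z2 = {Reset, Init, Busy, Load, Ack, Hold}; fixed.
Sat(A[req U AX req]) = {Reset, Init, Busy, Load, Ack, Hold}
|Sat(A[req U AX req])| = |{Reset, Init, Busy, Load, Ack, Hold}| = 6.

6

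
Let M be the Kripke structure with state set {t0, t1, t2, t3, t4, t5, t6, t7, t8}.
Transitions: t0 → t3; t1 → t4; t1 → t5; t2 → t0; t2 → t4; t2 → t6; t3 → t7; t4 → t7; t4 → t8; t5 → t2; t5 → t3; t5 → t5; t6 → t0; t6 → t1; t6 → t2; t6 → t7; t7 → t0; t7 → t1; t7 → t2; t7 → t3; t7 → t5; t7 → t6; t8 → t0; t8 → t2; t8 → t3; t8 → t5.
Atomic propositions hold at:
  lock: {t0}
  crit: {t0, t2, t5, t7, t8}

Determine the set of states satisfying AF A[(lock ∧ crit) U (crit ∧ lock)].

{t0}

Sat(lock ∧ crit) = {t0}
Sat(crit ∧ lock) = {t0}
A[(lock ∧ crit) U (crit ∧ lock)]: least fixpoint, start Z0 = Sat((crit ∧ lock)) = {t0}, add states in Sat(lock ∧ crit) with every successor in Z. Already a fixed point.
Sat(A[(lock ∧ crit) U (crit ∧ lock)]) = {t0}
AF A[(lock ∧ crit) U (crit ∧ lock)]: least fixpoint, start Z0 = {t0}, add states with every successor in Z. Already a fixed point.
Sat(AF A[(lock ∧ crit) U (crit ∧ lock)]) = {t0}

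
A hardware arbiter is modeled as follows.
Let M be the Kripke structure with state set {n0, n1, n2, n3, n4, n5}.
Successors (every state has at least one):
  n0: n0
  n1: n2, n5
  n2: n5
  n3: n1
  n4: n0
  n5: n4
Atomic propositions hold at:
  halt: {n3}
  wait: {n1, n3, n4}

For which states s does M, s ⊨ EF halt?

EF halt: least fixpoint, start Z0 = {n3}, add states with some successor in Z. Already a fixed point.
Sat(EF halt) = {n3}

{n3}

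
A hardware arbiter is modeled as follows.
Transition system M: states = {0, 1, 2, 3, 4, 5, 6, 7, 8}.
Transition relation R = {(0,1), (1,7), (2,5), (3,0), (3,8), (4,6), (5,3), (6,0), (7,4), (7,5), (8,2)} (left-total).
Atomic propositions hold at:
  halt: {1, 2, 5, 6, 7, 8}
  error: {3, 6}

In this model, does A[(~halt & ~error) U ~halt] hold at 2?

Sat(~halt) = {0, 3, 4}
Sat(~error) = {0, 1, 2, 4, 5, 7, 8}
Sat(~halt & ~error) = {0, 4}
A[(~halt & ~error) U ~halt]: least fixpoint, start Z0 = Sat(~halt) = {0, 3, 4}, add states in Sat(~halt & ~error) with every successor in Z. Already a fixed point.
Sat(A[(~halt & ~error) U ~halt]) = {0, 3, 4}
2 ∉ Sat(A[(~halt & ~error) U ~halt]) = {0, 3, 4}, so the formula does not hold at 2.

No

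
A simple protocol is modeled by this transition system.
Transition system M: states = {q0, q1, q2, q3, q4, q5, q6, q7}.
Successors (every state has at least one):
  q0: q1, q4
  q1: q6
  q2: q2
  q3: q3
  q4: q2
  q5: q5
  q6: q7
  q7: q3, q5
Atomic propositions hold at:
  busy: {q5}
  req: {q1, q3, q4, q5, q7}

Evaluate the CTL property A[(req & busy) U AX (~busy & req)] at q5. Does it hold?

Sat(req & busy) = {q5}
Sat(~busy) = {q0, q1, q2, q3, q4, q6, q7}
Sat(~busy & req) = {q1, q3, q4, q7}
Sat(AX (~busy & req)) = {s : every successor in {q1, q3, q4, q7}} = {q0, q3, q6}
A[(req & busy) U AX (~busy & req)]: least fixpoint, start Z0 = Sat(AX (~busy & req)) = {q0, q3, q6}, add states in Sat(req & busy) with every successor in Z. Already a fixed point.
Sat(A[(req & busy) U AX (~busy & req)]) = {q0, q3, q6}
q5 ∉ Sat(A[(req & busy) U AX (~busy & req)]) = {q0, q3, q6}, so the formula does not hold at q5.

No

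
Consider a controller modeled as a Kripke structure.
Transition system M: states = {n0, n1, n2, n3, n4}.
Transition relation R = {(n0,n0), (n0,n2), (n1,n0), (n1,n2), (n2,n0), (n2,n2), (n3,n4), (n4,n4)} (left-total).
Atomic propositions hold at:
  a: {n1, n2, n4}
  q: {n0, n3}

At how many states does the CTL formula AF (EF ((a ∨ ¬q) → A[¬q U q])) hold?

4

Sat(¬q) = {n1, n2, n4}
Sat(a ∨ ¬q) = {n1, n2, n4}
A[¬q U q]: least fixpoint, start Z0 = Sat(q) = {n0, n3}, add states in Sat(¬q) with every successor in Z. Already a fixed point.
Sat(A[¬q U q]) = {n0, n3}
Sat((a ∨ ¬q) → A[¬q U q]) = {n0, n3}
EF ((a ∨ ¬q) → A[¬q U q]): least fixpoint, start Z0 = {n0, n3}, add states with some successor in Z. Z1 = {n0, n1, n2, n3}; fixed.
Sat(EF ((a ∨ ¬q) → A[¬q U q])) = {n0, n1, n2, n3}
AF (EF ((a ∨ ¬q) → A[¬q U q])): least fixpoint, start Z0 = {n0, n1, n2, n3}, add states with every successor in Z. Already a fixed point.
Sat(AF (EF ((a ∨ ¬q) → A[¬q U q]))) = {n0, n1, n2, n3}
|Sat(AF (EF ((a ∨ ¬q) → A[¬q U q])))| = |{n0, n1, n2, n3}| = 4.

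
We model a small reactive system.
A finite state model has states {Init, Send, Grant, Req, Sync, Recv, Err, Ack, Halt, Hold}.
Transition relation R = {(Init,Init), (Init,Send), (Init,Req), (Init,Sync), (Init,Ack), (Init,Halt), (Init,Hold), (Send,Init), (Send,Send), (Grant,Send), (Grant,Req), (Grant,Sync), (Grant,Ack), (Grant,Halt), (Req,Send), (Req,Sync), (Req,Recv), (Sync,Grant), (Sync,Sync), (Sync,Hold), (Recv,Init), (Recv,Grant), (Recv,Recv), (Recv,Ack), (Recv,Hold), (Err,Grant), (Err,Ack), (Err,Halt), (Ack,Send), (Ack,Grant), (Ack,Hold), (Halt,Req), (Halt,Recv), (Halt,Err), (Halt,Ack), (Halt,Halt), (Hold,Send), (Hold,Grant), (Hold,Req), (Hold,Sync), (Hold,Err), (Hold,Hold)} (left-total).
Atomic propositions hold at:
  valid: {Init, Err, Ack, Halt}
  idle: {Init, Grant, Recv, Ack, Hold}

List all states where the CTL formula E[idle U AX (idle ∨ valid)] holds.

{Init, Grant, Recv, Err, Ack, Hold}

Sat(idle ∨ valid) = {Init, Grant, Recv, Err, Ack, Halt, Hold}
Sat(AX (idle ∨ valid)) = {s : every successor in {Init, Grant, Recv, Err, Ack, Halt, Hold}} = {Recv, Err}
E[idle U AX (idle ∨ valid)]: least fixpoint, start Z0 = Sat(AX (idle ∨ valid)) = {Recv, Err}, add states in Sat(idle) with some successor in Z. Z1 = {Recv, Err, Hold}; Z2 = {Init, Recv, Err, Ack, Hold}; Z3 = {Init, Grant, Recv, Err, Ack, Hold}; fixed.
Sat(E[idle U AX (idle ∨ valid)]) = {Init, Grant, Recv, Err, Ack, Hold}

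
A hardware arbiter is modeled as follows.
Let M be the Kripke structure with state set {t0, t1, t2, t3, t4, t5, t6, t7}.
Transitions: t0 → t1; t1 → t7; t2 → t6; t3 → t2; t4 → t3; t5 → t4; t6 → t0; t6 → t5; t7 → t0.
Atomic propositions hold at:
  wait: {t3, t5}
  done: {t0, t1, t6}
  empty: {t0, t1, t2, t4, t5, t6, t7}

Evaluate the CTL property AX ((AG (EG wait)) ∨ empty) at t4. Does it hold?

EG wait: greatest fixpoint, start Z0 = {t3, t5}, keep only states in Sat with some successor in Z. Z1 = ∅; fixed.
Sat(EG wait) = ∅
AG (EG wait): greatest fixpoint, start Z0 = ∅, keep only states in Sat with every successor in Z. Already a fixed point.
Sat(AG (EG wait)) = ∅
Sat((AG (EG wait)) ∨ empty) = {t0, t1, t2, t4, t5, t6, t7}
Sat(AX ((AG (EG wait)) ∨ empty)) = {s : every successor in {t0, t1, t2, t4, t5, t6, t7}} = {t0, t1, t2, t3, t5, t6, t7}
t4 ∉ Sat(AX ((AG (EG wait)) ∨ empty)) = {t0, t1, t2, t3, t5, t6, t7}, so the formula does not hold at t4.

No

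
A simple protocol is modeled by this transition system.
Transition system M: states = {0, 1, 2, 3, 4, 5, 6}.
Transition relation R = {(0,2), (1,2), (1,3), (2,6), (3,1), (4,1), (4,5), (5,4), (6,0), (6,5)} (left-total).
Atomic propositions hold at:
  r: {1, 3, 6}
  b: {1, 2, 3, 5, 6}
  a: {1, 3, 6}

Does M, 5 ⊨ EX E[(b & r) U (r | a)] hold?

Sat(b & r) = {1, 3, 6}
Sat(r | a) = {1, 3, 6}
E[(b & r) U (r | a)]: least fixpoint, start Z0 = Sat((r | a)) = {1, 3, 6}, add states in Sat(b & r) with some successor in Z. Already a fixed point.
Sat(E[(b & r) U (r | a)]) = {1, 3, 6}
Sat(EX E[(b & r) U (r | a)]) = {s : some successor in {1, 3, 6}} = {1, 2, 3, 4}
5 ∉ Sat(EX E[(b & r) U (r | a)]) = {1, 2, 3, 4}, so the formula does not hold at 5.

No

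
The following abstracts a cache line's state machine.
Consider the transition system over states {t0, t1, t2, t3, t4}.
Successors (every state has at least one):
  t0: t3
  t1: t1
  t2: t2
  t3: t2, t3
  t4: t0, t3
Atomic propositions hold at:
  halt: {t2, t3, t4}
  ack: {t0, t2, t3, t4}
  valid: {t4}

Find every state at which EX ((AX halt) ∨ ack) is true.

Sat(AX halt) = {s : every successor in {t2, t3, t4}} = {t0, t2, t3}
Sat((AX halt) ∨ ack) = {t0, t2, t3, t4}
Sat(EX ((AX halt) ∨ ack)) = {s : some successor in {t0, t2, t3, t4}} = {t0, t2, t3, t4}

{t0, t2, t3, t4}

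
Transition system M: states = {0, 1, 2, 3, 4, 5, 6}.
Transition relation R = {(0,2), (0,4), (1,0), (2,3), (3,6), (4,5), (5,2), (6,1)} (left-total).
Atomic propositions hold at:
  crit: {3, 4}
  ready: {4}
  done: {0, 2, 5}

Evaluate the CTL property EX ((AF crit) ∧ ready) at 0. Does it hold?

AF crit: least fixpoint, start Z0 = {3, 4}, add states with every successor in Z. Z1 = {2, 3, 4}; Z2 = {0, 2, 3, 4, 5}; Z3 = {0, 1, 2, 3, 4, 5}; Z4 = {0, 1, 2, 3, 4, 5, 6}; fixed.
Sat(AF crit) = {0, 1, 2, 3, 4, 5, 6}
Sat((AF crit) ∧ ready) = {4}
Sat(EX ((AF crit) ∧ ready)) = {s : some successor in {4}} = {0}
0 ∈ Sat(EX ((AF crit) ∧ ready)) = {0}, so the formula holds at 0.

Yes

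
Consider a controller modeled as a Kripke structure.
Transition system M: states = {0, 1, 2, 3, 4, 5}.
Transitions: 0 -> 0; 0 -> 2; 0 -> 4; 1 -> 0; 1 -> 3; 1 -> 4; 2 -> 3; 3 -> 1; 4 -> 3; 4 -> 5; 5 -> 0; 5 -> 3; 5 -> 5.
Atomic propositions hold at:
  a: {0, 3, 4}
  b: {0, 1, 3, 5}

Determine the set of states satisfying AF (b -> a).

Sat(b -> a) = {0, 2, 3, 4}
AF (b -> a): least fixpoint, start Z0 = {0, 2, 3, 4}, add states with every successor in Z. Z1 = {0, 1, 2, 3, 4}; fixed.
Sat(AF (b -> a)) = {0, 1, 2, 3, 4}

{0, 1, 2, 3, 4}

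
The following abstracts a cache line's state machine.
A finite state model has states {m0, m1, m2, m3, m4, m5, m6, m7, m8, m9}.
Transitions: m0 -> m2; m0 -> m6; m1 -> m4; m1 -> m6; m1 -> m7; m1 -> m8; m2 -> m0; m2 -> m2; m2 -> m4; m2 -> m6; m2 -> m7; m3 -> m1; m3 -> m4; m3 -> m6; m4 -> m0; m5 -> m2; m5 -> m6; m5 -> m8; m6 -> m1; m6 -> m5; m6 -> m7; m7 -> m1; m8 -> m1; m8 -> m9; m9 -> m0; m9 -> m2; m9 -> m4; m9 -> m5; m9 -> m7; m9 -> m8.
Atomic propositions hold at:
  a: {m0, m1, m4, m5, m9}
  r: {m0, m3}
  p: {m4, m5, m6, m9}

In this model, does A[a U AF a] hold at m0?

AF a: least fixpoint, start Z0 = {m0, m1, m4, m5, m9}, add states with every successor in Z. Z1 = {m0, m1, m4, m5, m7, m8, m9}; Z2 = {m0, m1, m4, m5, m6, m7, m8, m9}; Z3 = {m0, m1, m3, m4, m5, m6, m7, m8, m9}; fixed.
Sat(AF a) = {m0, m1, m3, m4, m5, m6, m7, m8, m9}
A[a U AF a]: least fixpoint, start Z0 = Sat(AF a) = {m0, m1, m3, m4, m5, m6, m7, m8, m9}, add states in Sat(a) with every successor in Z. Already a fixed point.
Sat(A[a U AF a]) = {m0, m1, m3, m4, m5, m6, m7, m8, m9}
m0 ∈ Sat(A[a U AF a]) = {m0, m1, m3, m4, m5, m6, m7, m8, m9}, so the formula holds at m0.

Yes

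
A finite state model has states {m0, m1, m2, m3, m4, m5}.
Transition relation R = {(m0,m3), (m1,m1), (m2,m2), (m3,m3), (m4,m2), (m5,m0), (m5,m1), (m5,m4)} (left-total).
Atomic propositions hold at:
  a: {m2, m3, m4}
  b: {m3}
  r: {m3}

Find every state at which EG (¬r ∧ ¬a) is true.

{m1, m5}

Sat(¬r) = {m0, m1, m2, m4, m5}
Sat(¬a) = {m0, m1, m5}
Sat(¬r ∧ ¬a) = {m0, m1, m5}
EG (¬r ∧ ¬a): greatest fixpoint, start Z0 = {m0, m1, m5}, keep only states in Sat with some successor in Z. Z1 = {m1, m5}; fixed.
Sat(EG (¬r ∧ ¬a)) = {m1, m5}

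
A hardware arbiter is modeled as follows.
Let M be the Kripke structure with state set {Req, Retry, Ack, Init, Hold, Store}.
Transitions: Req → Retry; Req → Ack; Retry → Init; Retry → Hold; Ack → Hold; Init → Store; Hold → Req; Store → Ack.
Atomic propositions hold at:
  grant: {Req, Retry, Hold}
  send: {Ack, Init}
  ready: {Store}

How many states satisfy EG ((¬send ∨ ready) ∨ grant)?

3

Sat(¬send) = {Req, Retry, Hold, Store}
Sat(¬send ∨ ready) = {Req, Retry, Hold, Store}
Sat((¬send ∨ ready) ∨ grant) = {Req, Retry, Hold, Store}
EG ((¬send ∨ ready) ∨ grant): greatest fixpoint, start Z0 = {Req, Retry, Hold, Store}, keep only states in Sat with some successor in Z. Z1 = {Req, Retry, Hold}; fixed.
Sat(EG ((¬send ∨ ready) ∨ grant)) = {Req, Retry, Hold}
|Sat(EG ((¬send ∨ ready) ∨ grant))| = |{Req, Retry, Hold}| = 3.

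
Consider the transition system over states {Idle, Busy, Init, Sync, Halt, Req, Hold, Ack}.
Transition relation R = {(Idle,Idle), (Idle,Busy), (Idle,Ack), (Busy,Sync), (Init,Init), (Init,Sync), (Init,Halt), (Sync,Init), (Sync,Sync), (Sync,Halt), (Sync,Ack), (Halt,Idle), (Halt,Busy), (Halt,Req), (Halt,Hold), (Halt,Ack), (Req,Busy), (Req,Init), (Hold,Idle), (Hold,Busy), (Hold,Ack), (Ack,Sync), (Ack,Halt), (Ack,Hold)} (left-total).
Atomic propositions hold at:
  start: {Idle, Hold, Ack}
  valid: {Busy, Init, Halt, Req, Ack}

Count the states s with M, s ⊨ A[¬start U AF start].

3

Sat(¬start) = {Busy, Init, Sync, Halt, Req}
AF start: least fixpoint, start Z0 = {Idle, Hold, Ack}, add states with every successor in Z. Already a fixed point.
Sat(AF start) = {Idle, Hold, Ack}
A[¬start U AF start]: least fixpoint, start Z0 = Sat(AF start) = {Idle, Hold, Ack}, add states in Sat(¬start) with every successor in Z. Already a fixed point.
Sat(A[¬start U AF start]) = {Idle, Hold, Ack}
|Sat(A[¬start U AF start])| = |{Idle, Hold, Ack}| = 3.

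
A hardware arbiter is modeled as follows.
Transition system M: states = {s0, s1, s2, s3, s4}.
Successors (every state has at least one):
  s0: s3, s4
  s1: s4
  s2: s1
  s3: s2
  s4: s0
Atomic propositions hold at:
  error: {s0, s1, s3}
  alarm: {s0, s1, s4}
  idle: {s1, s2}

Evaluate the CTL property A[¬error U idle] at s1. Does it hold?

Sat(¬error) = {s2, s4}
A[¬error U idle]: least fixpoint, start Z0 = Sat(idle) = {s1, s2}, add states in Sat(¬error) with every successor in Z. Already a fixed point.
Sat(A[¬error U idle]) = {s1, s2}
s1 ∈ Sat(A[¬error U idle]) = {s1, s2}, so the formula holds at s1.

Yes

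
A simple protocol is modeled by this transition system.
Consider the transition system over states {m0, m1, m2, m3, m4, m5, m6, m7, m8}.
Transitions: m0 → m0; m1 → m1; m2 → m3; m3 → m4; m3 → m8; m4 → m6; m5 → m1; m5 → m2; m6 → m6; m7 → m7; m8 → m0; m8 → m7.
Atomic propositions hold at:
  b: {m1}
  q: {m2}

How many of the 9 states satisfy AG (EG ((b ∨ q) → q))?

7

Sat(b ∨ q) = {m1, m2}
Sat((b ∨ q) → q) = {m0, m2, m3, m4, m5, m6, m7, m8}
EG ((b ∨ q) → q): greatest fixpoint, start Z0 = {m0, m2, m3, m4, m5, m6, m7, m8}, keep only states in Sat with some successor in Z. Already a fixed point.
Sat(EG ((b ∨ q) → q)) = {m0, m2, m3, m4, m5, m6, m7, m8}
AG (EG ((b ∨ q) → q)): greatest fixpoint, start Z0 = {m0, m2, m3, m4, m5, m6, m7, m8}, keep only states in Sat with every successor in Z. Z1 = {m0, m2, m3, m4, m6, m7, m8}; fixed.
Sat(AG (EG ((b ∨ q) → q))) = {m0, m2, m3, m4, m6, m7, m8}
|Sat(AG (EG ((b ∨ q) → q)))| = |{m0, m2, m3, m4, m6, m7, m8}| = 7.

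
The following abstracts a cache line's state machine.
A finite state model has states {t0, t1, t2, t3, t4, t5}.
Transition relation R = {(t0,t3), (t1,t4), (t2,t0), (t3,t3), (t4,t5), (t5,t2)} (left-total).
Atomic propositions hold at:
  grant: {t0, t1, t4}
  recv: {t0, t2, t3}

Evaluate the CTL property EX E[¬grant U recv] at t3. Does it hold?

Sat(¬grant) = {t2, t3, t5}
E[¬grant U recv]: least fixpoint, start Z0 = Sat(recv) = {t0, t2, t3}, add states in Sat(¬grant) with some successor in Z. Z1 = {t0, t2, t3, t5}; fixed.
Sat(E[¬grant U recv]) = {t0, t2, t3, t5}
Sat(EX E[¬grant U recv]) = {s : some successor in {t0, t2, t3, t5}} = {t0, t2, t3, t4, t5}
t3 ∈ Sat(EX E[¬grant U recv]) = {t0, t2, t3, t4, t5}, so the formula holds at t3.

Yes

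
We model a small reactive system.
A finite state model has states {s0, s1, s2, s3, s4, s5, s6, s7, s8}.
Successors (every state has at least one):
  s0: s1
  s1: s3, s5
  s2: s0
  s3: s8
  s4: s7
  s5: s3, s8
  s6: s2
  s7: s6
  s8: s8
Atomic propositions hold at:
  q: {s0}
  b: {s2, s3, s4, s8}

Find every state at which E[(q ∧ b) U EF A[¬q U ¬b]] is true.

{s0, s1, s2, s4, s5, s6, s7}

Sat(q ∧ b) = ∅
Sat(¬q) = {s1, s2, s3, s4, s5, s6, s7, s8}
Sat(¬b) = {s0, s1, s5, s6, s7}
A[¬q U ¬b]: least fixpoint, start Z0 = Sat(¬b) = {s0, s1, s5, s6, s7}, add states in Sat(¬q) with every successor in Z. Z1 = {s0, s1, s2, s4, s5, s6, s7}; fixed.
Sat(A[¬q U ¬b]) = {s0, s1, s2, s4, s5, s6, s7}
EF A[¬q U ¬b]: least fixpoint, start Z0 = {s0, s1, s2, s4, s5, s6, s7}, add states with some successor in Z. Already a fixed point.
Sat(EF A[¬q U ¬b]) = {s0, s1, s2, s4, s5, s6, s7}
E[(q ∧ b) U EF A[¬q U ¬b]]: least fixpoint, start Z0 = Sat(EF A[¬q U ¬b]) = {s0, s1, s2, s4, s5, s6, s7}, add states in Sat(q ∧ b) with some successor in Z. Already a fixed point.
Sat(E[(q ∧ b) U EF A[¬q U ¬b]]) = {s0, s1, s2, s4, s5, s6, s7}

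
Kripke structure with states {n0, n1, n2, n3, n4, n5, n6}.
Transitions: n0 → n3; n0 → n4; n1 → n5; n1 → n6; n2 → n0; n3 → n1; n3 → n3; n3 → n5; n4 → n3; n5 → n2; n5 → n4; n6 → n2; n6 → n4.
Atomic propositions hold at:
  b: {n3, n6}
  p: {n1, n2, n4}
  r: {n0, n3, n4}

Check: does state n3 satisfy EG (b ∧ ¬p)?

Yes

Sat(¬p) = {n0, n3, n5, n6}
Sat(b ∧ ¬p) = {n3, n6}
EG (b ∧ ¬p): greatest fixpoint, start Z0 = {n3, n6}, keep only states in Sat with some successor in Z. Z1 = {n3}; fixed.
Sat(EG (b ∧ ¬p)) = {n3}
n3 ∈ Sat(EG (b ∧ ¬p)) = {n3}, so the formula holds at n3.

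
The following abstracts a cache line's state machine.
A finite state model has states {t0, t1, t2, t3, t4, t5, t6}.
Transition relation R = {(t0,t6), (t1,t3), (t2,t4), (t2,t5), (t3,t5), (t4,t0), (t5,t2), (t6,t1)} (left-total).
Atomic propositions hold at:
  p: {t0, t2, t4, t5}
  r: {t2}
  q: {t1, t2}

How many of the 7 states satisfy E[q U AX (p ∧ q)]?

Sat(p ∧ q) = {t2}
Sat(AX (p ∧ q)) = {s : every successor in {t2}} = {t5}
E[q U AX (p ∧ q)]: least fixpoint, start Z0 = Sat(AX (p ∧ q)) = {t5}, add states in Sat(q) with some successor in Z. Z1 = {t2, t5}; fixed.
Sat(E[q U AX (p ∧ q)]) = {t2, t5}
|Sat(E[q U AX (p ∧ q)])| = |{t2, t5}| = 2.

2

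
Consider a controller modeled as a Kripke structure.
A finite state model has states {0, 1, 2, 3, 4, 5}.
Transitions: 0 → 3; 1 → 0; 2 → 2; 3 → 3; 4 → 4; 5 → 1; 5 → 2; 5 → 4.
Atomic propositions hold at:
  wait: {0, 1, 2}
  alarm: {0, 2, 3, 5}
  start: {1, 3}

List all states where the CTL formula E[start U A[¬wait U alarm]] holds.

Sat(¬wait) = {3, 4, 5}
A[¬wait U alarm]: least fixpoint, start Z0 = Sat(alarm) = {0, 2, 3, 5}, add states in Sat(¬wait) with every successor in Z. Already a fixed point.
Sat(A[¬wait U alarm]) = {0, 2, 3, 5}
E[start U A[¬wait U alarm]]: least fixpoint, start Z0 = Sat(A[¬wait U alarm]) = {0, 2, 3, 5}, add states in Sat(start) with some successor in Z. Z1 = {0, 1, 2, 3, 5}; fixed.
Sat(E[start U A[¬wait U alarm]]) = {0, 1, 2, 3, 5}

{0, 1, 2, 3, 5}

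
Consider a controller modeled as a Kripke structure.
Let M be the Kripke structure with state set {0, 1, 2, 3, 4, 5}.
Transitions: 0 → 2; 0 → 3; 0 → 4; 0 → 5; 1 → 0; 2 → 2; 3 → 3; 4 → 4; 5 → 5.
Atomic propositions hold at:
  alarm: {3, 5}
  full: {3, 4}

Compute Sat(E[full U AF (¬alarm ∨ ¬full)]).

{0, 1, 2, 4, 5}

Sat(¬alarm) = {0, 1, 2, 4}
Sat(¬full) = {0, 1, 2, 5}
Sat(¬alarm ∨ ¬full) = {0, 1, 2, 4, 5}
AF (¬alarm ∨ ¬full): least fixpoint, start Z0 = {0, 1, 2, 4, 5}, add states with every successor in Z. Already a fixed point.
Sat(AF (¬alarm ∨ ¬full)) = {0, 1, 2, 4, 5}
E[full U AF (¬alarm ∨ ¬full)]: least fixpoint, start Z0 = Sat(AF (¬alarm ∨ ¬full)) = {0, 1, 2, 4, 5}, add states in Sat(full) with some successor in Z. Already a fixed point.
Sat(E[full U AF (¬alarm ∨ ¬full)]) = {0, 1, 2, 4, 5}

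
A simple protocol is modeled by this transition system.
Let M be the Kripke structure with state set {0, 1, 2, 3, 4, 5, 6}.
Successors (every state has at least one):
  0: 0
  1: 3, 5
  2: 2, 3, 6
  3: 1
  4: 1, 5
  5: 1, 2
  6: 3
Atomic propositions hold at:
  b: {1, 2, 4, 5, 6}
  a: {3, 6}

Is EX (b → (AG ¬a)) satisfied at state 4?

Sat(¬a) = {0, 1, 2, 4, 5}
AG ¬a: greatest fixpoint, start Z0 = {0, 1, 2, 4, 5}, keep only states in Sat with every successor in Z. Z1 = {0, 4, 5}; Z2 = {0}; fixed.
Sat(AG ¬a) = {0}
Sat(b → (AG ¬a)) = {0, 3}
Sat(EX (b → (AG ¬a))) = {s : some successor in {0, 3}} = {0, 1, 2, 6}
4 ∉ Sat(EX (b → (AG ¬a))) = {0, 1, 2, 6}, so the formula does not hold at 4.

No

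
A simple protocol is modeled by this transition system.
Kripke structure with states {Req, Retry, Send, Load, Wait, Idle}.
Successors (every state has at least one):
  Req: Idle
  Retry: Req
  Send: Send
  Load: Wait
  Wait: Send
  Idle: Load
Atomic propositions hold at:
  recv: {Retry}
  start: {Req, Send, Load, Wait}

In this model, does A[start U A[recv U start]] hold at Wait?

A[recv U start]: least fixpoint, start Z0 = Sat(start) = {Req, Send, Load, Wait}, add states in Sat(recv) with every successor in Z. Z1 = {Req, Retry, Send, Load, Wait}; fixed.
Sat(A[recv U start]) = {Req, Retry, Send, Load, Wait}
A[start U A[recv U start]]: least fixpoint, start Z0 = Sat(A[recv U start]) = {Req, Retry, Send, Load, Wait}, add states in Sat(start) with every successor in Z. Already a fixed point.
Sat(A[start U A[recv U start]]) = {Req, Retry, Send, Load, Wait}
Wait ∈ Sat(A[start U A[recv U start]]) = {Req, Retry, Send, Load, Wait}, so the formula holds at Wait.

Yes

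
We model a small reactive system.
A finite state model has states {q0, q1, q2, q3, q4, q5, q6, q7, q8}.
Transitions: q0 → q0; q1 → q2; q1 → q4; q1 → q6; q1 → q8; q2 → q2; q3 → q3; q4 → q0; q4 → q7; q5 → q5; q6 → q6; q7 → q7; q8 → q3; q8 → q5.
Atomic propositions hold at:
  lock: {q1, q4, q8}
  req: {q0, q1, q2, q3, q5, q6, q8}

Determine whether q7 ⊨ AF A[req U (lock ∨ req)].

Sat(lock ∨ req) = {q0, q1, q2, q3, q4, q5, q6, q8}
A[req U (lock ∨ req)]: least fixpoint, start Z0 = Sat((lock ∨ req)) = {q0, q1, q2, q3, q4, q5, q6, q8}, add states in Sat(req) with every successor in Z. Already a fixed point.
Sat(A[req U (lock ∨ req)]) = {q0, q1, q2, q3, q4, q5, q6, q8}
AF A[req U (lock ∨ req)]: least fixpoint, start Z0 = {q0, q1, q2, q3, q4, q5, q6, q8}, add states with every successor in Z. Already a fixed point.
Sat(AF A[req U (lock ∨ req)]) = {q0, q1, q2, q3, q4, q5, q6, q8}
q7 ∉ Sat(AF A[req U (lock ∨ req)]) = {q0, q1, q2, q3, q4, q5, q6, q8}, so the formula does not hold at q7.

No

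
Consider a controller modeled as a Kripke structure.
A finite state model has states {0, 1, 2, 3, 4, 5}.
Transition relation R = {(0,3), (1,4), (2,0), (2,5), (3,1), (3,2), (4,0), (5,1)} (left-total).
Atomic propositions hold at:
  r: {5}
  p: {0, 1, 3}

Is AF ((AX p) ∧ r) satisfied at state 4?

No

Sat(AX p) = {s : every successor in {0, 1, 3}} = {0, 4, 5}
Sat((AX p) ∧ r) = {5}
AF ((AX p) ∧ r): least fixpoint, start Z0 = {5}, add states with every successor in Z. Already a fixed point.
Sat(AF ((AX p) ∧ r)) = {5}
4 ∉ Sat(AF ((AX p) ∧ r)) = {5}, so the formula does not hold at 4.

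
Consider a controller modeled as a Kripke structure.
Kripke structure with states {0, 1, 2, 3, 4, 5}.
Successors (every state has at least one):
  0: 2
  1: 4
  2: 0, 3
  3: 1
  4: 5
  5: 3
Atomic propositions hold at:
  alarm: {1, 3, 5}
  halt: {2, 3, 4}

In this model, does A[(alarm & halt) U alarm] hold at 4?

No

Sat(alarm & halt) = {3}
A[(alarm & halt) U alarm]: least fixpoint, start Z0 = Sat(alarm) = {1, 3, 5}, add states in Sat(alarm & halt) with every successor in Z. Already a fixed point.
Sat(A[(alarm & halt) U alarm]) = {1, 3, 5}
4 ∉ Sat(A[(alarm & halt) U alarm]) = {1, 3, 5}, so the formula does not hold at 4.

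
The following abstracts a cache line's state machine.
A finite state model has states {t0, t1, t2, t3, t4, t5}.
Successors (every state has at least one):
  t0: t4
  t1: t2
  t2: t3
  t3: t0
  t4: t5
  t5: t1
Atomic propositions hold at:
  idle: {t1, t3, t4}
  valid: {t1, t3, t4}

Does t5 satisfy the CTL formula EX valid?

Sat(EX valid) = {s : some successor in {t1, t3, t4}} = {t0, t2, t5}
t5 ∈ Sat(EX valid) = {t0, t2, t5}, so the formula holds at t5.

Yes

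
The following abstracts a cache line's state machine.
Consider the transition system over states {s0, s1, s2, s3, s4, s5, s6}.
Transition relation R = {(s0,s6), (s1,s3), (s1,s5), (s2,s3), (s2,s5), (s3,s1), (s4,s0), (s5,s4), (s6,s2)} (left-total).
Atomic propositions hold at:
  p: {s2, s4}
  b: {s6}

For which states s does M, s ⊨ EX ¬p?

{s0, s1, s2, s3, s4}

Sat(¬p) = {s0, s1, s3, s5, s6}
Sat(EX ¬p) = {s : some successor in {s0, s1, s3, s5, s6}} = {s0, s1, s2, s3, s4}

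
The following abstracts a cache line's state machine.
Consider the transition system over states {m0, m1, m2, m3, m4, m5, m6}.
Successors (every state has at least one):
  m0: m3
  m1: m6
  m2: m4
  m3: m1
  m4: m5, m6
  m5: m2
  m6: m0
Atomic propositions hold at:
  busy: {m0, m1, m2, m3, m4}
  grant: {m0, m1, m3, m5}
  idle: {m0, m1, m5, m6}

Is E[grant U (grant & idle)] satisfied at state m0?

Sat(grant & idle) = {m0, m1, m5}
E[grant U (grant & idle)]: least fixpoint, start Z0 = Sat((grant & idle)) = {m0, m1, m5}, add states in Sat(grant) with some successor in Z. Z1 = {m0, m1, m3, m5}; fixed.
Sat(E[grant U (grant & idle)]) = {m0, m1, m3, m5}
m0 ∈ Sat(E[grant U (grant & idle)]) = {m0, m1, m3, m5}, so the formula holds at m0.

Yes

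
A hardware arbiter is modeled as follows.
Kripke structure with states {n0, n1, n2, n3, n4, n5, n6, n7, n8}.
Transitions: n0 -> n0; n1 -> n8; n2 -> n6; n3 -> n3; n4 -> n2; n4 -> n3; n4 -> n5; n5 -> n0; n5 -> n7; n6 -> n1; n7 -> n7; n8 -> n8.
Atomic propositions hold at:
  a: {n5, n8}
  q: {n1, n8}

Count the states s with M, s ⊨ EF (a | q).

6

Sat(a | q) = {n1, n5, n8}
EF (a | q): least fixpoint, start Z0 = {n1, n5, n8}, add states with some successor in Z. Z1 = {n1, n4, n5, n6, n8}; Z2 = {n1, n2, n4, n5, n6, n8}; fixed.
Sat(EF (a | q)) = {n1, n2, n4, n5, n6, n8}
|Sat(EF (a | q))| = |{n1, n2, n4, n5, n6, n8}| = 6.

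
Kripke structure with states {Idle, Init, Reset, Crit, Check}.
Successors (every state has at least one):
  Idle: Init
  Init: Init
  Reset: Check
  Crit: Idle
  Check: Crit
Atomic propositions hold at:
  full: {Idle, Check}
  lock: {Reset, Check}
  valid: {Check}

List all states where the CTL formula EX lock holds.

Sat(EX lock) = {s : some successor in {Reset, Check}} = {Reset}

{Reset}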